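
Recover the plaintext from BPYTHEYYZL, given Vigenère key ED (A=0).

XMUQDBUVVI

Repeat the key across the ciphertext: EDEDEDEDED
B(1)−E(4): -3≡23 → X
P(15)−D(3): 12 → M
Y(24)−E(4): 20 → U
T(19)−D(3): 16 → Q
H(7)−E(4): 3 → D
E(4)−D(3): 1 → B
Y(24)−E(4): 20 → U
Y(24)−D(3): 21 → V
Z(25)−E(4): 21 → V
L(11)−D(3): 8 → I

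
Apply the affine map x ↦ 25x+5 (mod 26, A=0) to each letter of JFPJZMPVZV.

WAQWGTQKGK

J(9): 25·9+5=230≡22 → W
F(5): 25·5+5=130≡0 → A
P(15): 25·15+5=380≡16 → Q
J(9): 25·9+5=230≡22 → W
Z(25): 25·25+5=630≡6 → G
M(12): 25·12+5=305≡19 → T
P(15): 25·15+5=380≡16 → Q
V(21): 25·21+5=530≡10 → K
Z(25): 25·25+5=630≡6 → G
V(21): 25·21+5=530≡10 → K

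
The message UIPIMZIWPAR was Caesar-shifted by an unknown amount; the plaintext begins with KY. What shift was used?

10

From the crib: U(20)−K(10)=10, so the shift is 10.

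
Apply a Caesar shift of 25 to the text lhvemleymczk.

kgudlkdxlbyj

l(11): 11+25=36≡10 → k
h(7): 7+25=32≡6 → g
v(21): 21+25=46≡20 → u
e(4): 4+25=29≡3 → d
m(12): 12+25=37≡11 → l
l(11): 11+25=36≡10 → k
e(4): 4+25=29≡3 → d
y(24): 24+25=49≡23 → x
m(12): 12+25=37≡11 → l
c(2): 2+25=27≡1 → b
z(25): 25+25=50≡24 → y
k(10): 10+25=35≡9 → j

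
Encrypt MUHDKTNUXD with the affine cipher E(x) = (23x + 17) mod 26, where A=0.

M(12): 23·12+17=293≡7 → H
U(20): 23·20+17=477≡9 → J
H(7): 23·7+17=178≡22 → W
D(3): 23·3+17=86≡8 → I
K(10): 23·10+17=247≡13 → N
T(19): 23·19+17=454≡12 → M
N(13): 23·13+17=316≡4 → E
U(20): 23·20+17=477≡9 → J
X(23): 23·23+17=546≡0 → A
D(3): 23·3+17=86≡8 → I

HJWINMEJAI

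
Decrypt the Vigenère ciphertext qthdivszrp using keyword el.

Repeat the key across the ciphertext: elelelelel
q(16)−e(4): 12 → m
t(19)−l(11): 8 → i
h(7)−e(4): 3 → d
d(3)−l(11): -8≡18 → s
i(8)−e(4): 4 → e
v(21)−l(11): 10 → k
s(18)−e(4): 14 → o
z(25)−l(11): 14 → o
r(17)−e(4): 13 → n
p(15)−l(11): 4 → e

midsekoone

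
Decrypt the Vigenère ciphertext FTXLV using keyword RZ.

OUGME

Repeat the key across the ciphertext: RZRZR
F(5)−R(17): -12≡14 → O
T(19)−Z(25): -6≡20 → U
X(23)−R(17): 6 → G
L(11)−Z(25): -14≡12 → M
V(21)−R(17): 4 → E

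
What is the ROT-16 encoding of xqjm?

ngzc

x(23): 23+16=39≡13 → n
q(16): 16+16=32≡6 → g
j(9): 9+16=25 → z
m(12): 12+16=28≡2 → c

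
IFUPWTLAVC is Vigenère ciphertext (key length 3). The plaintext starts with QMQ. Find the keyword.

Subtract each crib letter from the matching ciphertext letter (mod 26):
I(8)−Q(16)=-8≡18 → S
F(5)−M(12)=-7≡19 → T
U(20)−Q(16)=4 → E

STE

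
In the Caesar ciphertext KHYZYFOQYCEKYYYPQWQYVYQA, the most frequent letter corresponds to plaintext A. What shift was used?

The most frequent ciphertext letter is Y (appears 8 times).
Y is position 24; A is position 0.
Shift = 24.

24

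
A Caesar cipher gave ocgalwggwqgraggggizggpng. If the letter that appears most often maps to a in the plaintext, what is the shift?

6

The most frequent ciphertext letter is g (appears 11 times).
g is position 6; a is position 0.
Shift = 6.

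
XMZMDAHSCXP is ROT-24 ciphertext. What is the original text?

X(23): 23−24=-1≡25 → Z
M(12): 12−24=-12≡14 → O
Z(25): 25−24=1 → B
M(12): 12−24=-12≡14 → O
D(3): 3−24=-21≡5 → F
A(0): 0−24=-24≡2 → C
H(7): 7−24=-17≡9 → J
S(18): 18−24=-6≡20 → U
C(2): 2−24=-22≡4 → E
X(23): 23−24=-1≡25 → Z
P(15): 15−24=-9≡17 → R

ZOBOFCJUEZR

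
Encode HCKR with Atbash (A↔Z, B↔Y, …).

H(7) → S(18)
C(2) → X(23)
K(10) → P(15)
R(17) → I(8)

SXPI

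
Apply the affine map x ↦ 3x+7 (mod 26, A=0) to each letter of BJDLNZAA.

B(1): 3·1+7=10 → K
J(9): 3·9+7=34≡8 → I
D(3): 3·3+7=16 → Q
L(11): 3·11+7=40≡14 → O
N(13): 3·13+7=46≡20 → U
Z(25): 3·25+7=82≡4 → E
A(0): 3·0+7=7 → H
A(0): 3·0+7=7 → H

KIQOUEHH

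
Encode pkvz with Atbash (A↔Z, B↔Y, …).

p(15) → k(10)
k(10) → p(15)
v(21) → e(4)
z(25) → a(0)

kpea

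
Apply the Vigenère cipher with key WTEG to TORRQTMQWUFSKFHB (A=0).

Repeat the key across the message: WTEGWTEGWTEGWTEG
T(19)+W(22): 41≡15 → P
O(14)+T(19): 33≡7 → H
R(17)+E(4): 21 → V
R(17)+G(6): 23 → X
Q(16)+W(22): 38≡12 → M
T(19)+T(19): 38≡12 → M
M(12)+E(4): 16 → Q
Q(16)+G(6): 22 → W
W(22)+W(22): 44≡18 → S
U(20)+T(19): 39≡13 → N
F(5)+E(4): 9 → J
S(18)+G(6): 24 → Y
K(10)+W(22): 32≡6 → G
F(5)+T(19): 24 → Y
H(7)+E(4): 11 → L
B(1)+G(6): 7 → H

PHVXMMQWSNJYGYLH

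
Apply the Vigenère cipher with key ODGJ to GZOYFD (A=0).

UCUHTG

Repeat the key across the message: ODGJOD
G(6)+O(14): 20 → U
Z(25)+D(3): 28≡2 → C
O(14)+G(6): 20 → U
Y(24)+J(9): 33≡7 → H
F(5)+O(14): 19 → T
D(3)+D(3): 6 → G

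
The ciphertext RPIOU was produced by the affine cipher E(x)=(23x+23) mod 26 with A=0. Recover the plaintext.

The inverse of 23 mod 26 is 17, since 23·17=391≡1. Apply D(y)=17·(y−23) mod 26:
R(17): 17·(17−23)=-102≡2 → C
P(15): 17·(15−23)=-136≡20 → U
I(8): 17·(8−23)=-255≡5 → F
O(14): 17·(14−23)=-153≡3 → D
U(20): 17·(20−23)=-51≡1 → B

CUFDB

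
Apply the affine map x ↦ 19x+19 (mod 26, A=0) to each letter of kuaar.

bjtte

k(10): 19·10+19=209≡1 → b
u(20): 19·20+19=399≡9 → j
a(0): 19·0+19=19 → t
a(0): 19·0+19=19 → t
r(17): 19·17+19=342≡4 → e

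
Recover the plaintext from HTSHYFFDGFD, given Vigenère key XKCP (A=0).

Repeat the key across the ciphertext: XKCPXKCPXKC
H(7)−X(23): -16≡10 → K
T(19)−K(10): 9 → J
S(18)−C(2): 16 → Q
H(7)−P(15): -8≡18 → S
Y(24)−X(23): 1 → B
F(5)−K(10): -5≡21 → V
F(5)−C(2): 3 → D
D(3)−P(15): -12≡14 → O
G(6)−X(23): -17≡9 → J
F(5)−K(10): -5≡21 → V
D(3)−C(2): 1 → B

KJQSBVDOJVB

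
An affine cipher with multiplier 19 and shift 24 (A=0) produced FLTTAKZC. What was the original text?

ZNXXWCLS

The inverse of 19 mod 26 is 11, since 19·11=209≡1. Apply D(y)=11·(y−24) mod 26:
F(5): 11·(5−24)=-209≡25 → Z
L(11): 11·(11−24)=-143≡13 → N
T(19): 11·(19−24)=-55≡23 → X
T(19): 11·(19−24)=-55≡23 → X
A(0): 11·(0−24)=-264≡22 → W
K(10): 11·(10−24)=-154≡2 → C
Z(25): 11·(25−24)=11 → L
C(2): 11·(2−24)=-242≡18 → S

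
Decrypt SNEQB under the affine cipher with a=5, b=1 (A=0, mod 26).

TSLDA

The inverse of 5 mod 26 is 21, since 5·21=105≡1. Apply D(y)=21·(y−1) mod 26:
S(18): 21·(18−1)=357≡19 → T
N(13): 21·(13−1)=252≡18 → S
E(4): 21·(4−1)=63≡11 → L
Q(16): 21·(16−1)=315≡3 → D
B(1): 21·(1−1)=0 → A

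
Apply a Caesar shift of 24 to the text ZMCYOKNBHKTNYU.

XKAWMILZFIRLWS

Z(25): 25+24=49≡23 → X
M(12): 12+24=36≡10 → K
C(2): 2+24=26≡0 → A
Y(24): 24+24=48≡22 → W
O(14): 14+24=38≡12 → M
K(10): 10+24=34≡8 → I
N(13): 13+24=37≡11 → L
B(1): 1+24=25 → Z
H(7): 7+24=31≡5 → F
K(10): 10+24=34≡8 → I
T(19): 19+24=43≡17 → R
N(13): 13+24=37≡11 → L
Y(24): 24+24=48≡22 → W
U(20): 20+24=44≡18 → S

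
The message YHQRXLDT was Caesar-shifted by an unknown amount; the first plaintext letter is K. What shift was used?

14

From the crib: Y(24)−K(10)=14, so the shift is 14.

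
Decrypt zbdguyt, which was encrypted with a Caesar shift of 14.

lnpsgkf

z(25): 25−14=11 → l
b(1): 1−14=-13≡13 → n
d(3): 3−14=-11≡15 → p
g(6): 6−14=-8≡18 → s
u(20): 20−14=6 → g
y(24): 24−14=10 → k
t(19): 19−14=5 → f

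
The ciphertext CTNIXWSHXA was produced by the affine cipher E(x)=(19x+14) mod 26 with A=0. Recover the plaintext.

YDPMVKSBVC

The inverse of 19 mod 26 is 11, since 19·11=209≡1. Apply D(y)=11·(y−14) mod 26:
C(2): 11·(2−14)=-132≡24 → Y
T(19): 11·(19−14)=55≡3 → D
N(13): 11·(13−14)=-11≡15 → P
I(8): 11·(8−14)=-66≡12 → M
X(23): 11·(23−14)=99≡21 → V
W(22): 11·(22−14)=88≡10 → K
S(18): 11·(18−14)=44≡18 → S
H(7): 11·(7−14)=-77≡1 → B
X(23): 11·(23−14)=99≡21 → V
A(0): 11·(0−14)=-154≡2 → C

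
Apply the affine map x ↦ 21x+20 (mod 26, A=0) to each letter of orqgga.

cnsqqu

o(14): 21·14+20=314≡2 → c
r(17): 21·17+20=377≡13 → n
q(16): 21·16+20=356≡18 → s
g(6): 21·6+20=146≡16 → q
g(6): 21·6+20=146≡16 → q
a(0): 21·0+20=20 → u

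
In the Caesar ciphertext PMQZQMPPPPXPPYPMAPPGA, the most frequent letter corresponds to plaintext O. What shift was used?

The most frequent ciphertext letter is P (appears 10 times).
P is position 15; O is position 14.
Shift = 1.

1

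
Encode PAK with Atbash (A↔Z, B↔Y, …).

KZP

P(15) → K(10)
A(0) → Z(25)
K(10) → P(15)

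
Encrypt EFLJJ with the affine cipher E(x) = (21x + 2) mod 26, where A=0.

IDZJJ

E(4): 21·4+2=86≡8 → I
F(5): 21·5+2=107≡3 → D
L(11): 21·11+2=233≡25 → Z
J(9): 21·9+2=191≡9 → J
J(9): 21·9+2=191≡9 → J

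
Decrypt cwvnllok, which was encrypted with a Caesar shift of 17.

c(2): 2−17=-15≡11 → l
w(22): 22−17=5 → f
v(21): 21−17=4 → e
n(13): 13−17=-4≡22 → w
l(11): 11−17=-6≡20 → u
l(11): 11−17=-6≡20 → u
o(14): 14−17=-3≡23 → x
k(10): 10−17=-7≡19 → t

lfewuuxt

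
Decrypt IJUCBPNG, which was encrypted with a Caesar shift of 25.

JKVDCQOH

I(8): 8−25=-17≡9 → J
J(9): 9−25=-16≡10 → K
U(20): 20−25=-5≡21 → V
C(2): 2−25=-23≡3 → D
B(1): 1−25=-24≡2 → C
P(15): 15−25=-10≡16 → Q
N(13): 13−25=-12≡14 → O
G(6): 6−25=-19≡7 → H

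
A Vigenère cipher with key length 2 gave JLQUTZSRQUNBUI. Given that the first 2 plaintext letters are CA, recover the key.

Subtract each crib letter from the matching ciphertext letter (mod 26):
J(9)−C(2)=7 → H
L(11)−A(0)=11 → L

HL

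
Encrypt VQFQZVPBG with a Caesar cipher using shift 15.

KFUFOKEQV

V(21): 21+15=36≡10 → K
Q(16): 16+15=31≡5 → F
F(5): 5+15=20 → U
Q(16): 16+15=31≡5 → F
Z(25): 25+15=40≡14 → O
V(21): 21+15=36≡10 → K
P(15): 15+15=30≡4 → E
B(1): 1+15=16 → Q
G(6): 6+15=21 → V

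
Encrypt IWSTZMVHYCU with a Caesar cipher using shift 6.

OCYZFSBNEIA

I(8): 8+6=14 → O
W(22): 22+6=28≡2 → C
S(18): 18+6=24 → Y
T(19): 19+6=25 → Z
Z(25): 25+6=31≡5 → F
M(12): 12+6=18 → S
V(21): 21+6=27≡1 → B
H(7): 7+6=13 → N
Y(24): 24+6=30≡4 → E
C(2): 2+6=8 → I
U(20): 20+6=26≡0 → A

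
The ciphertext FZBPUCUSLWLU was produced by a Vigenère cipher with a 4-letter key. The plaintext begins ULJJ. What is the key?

Subtract each crib letter from the matching ciphertext letter (mod 26):
F(5)−U(20)=-15≡11 → L
Z(25)−L(11)=14 → O
B(1)−J(9)=-8≡18 → S
P(15)−J(9)=6 → G

LOSG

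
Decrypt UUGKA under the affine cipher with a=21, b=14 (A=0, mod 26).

EEMGI

The inverse of 21 mod 26 is 5, since 21·5=105≡1. Apply D(y)=5·(y−14) mod 26:
U(20): 5·(20−14)=30≡4 → E
U(20): 5·(20−14)=30≡4 → E
G(6): 5·(6−14)=-40≡12 → M
K(10): 5·(10−14)=-20≡6 → G
A(0): 5·(0−14)=-70≡8 → I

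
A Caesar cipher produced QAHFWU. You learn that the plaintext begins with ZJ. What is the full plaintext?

From the crib: Q(16)−Z(25)=-9≡17, so the shift is 17.
Subtract 17 from each ciphertext letter:
Q(16): 16−17=-1≡25 → Z
A(0): 0−17=-17≡9 → J
H(7): 7−17=-10≡16 → Q
F(5): 5−17=-12≡14 → O
W(22): 22−17=5 → F
U(20): 20−17=3 → D

ZJQOFD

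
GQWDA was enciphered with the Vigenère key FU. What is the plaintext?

BWRJV

Repeat the key across the ciphertext: FUFUF
G(6)−F(5): 1 → B
Q(16)−U(20): -4≡22 → W
W(22)−F(5): 17 → R
D(3)−U(20): -17≡9 → J
A(0)−F(5): -5≡21 → V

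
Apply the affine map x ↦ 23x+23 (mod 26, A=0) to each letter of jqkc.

wbtr

j(9): 23·9+23=230≡22 → w
q(16): 23·16+23=391≡1 → b
k(10): 23·10+23=253≡19 → t
c(2): 23·2+23=69≡17 → r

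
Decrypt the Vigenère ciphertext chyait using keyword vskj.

Repeat the key across the ciphertext: vskjvs
c(2)−v(21): -19≡7 → h
h(7)−s(18): -11≡15 → p
y(24)−k(10): 14 → o
a(0)−j(9): -9≡17 → r
i(8)−v(21): -13≡13 → n
t(19)−s(18): 1 → b

hpornb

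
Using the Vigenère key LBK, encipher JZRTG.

UABEH

Repeat the key across the message: LBKLB
J(9)+L(11): 20 → U
Z(25)+B(1): 26≡0 → A
R(17)+K(10): 27≡1 → B
T(19)+L(11): 30≡4 → E
G(6)+B(1): 7 → H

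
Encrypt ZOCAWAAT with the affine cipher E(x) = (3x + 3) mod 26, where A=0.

ATJDRDDI

Z(25): 3·25+3=78≡0 → A
O(14): 3·14+3=45≡19 → T
C(2): 3·2+3=9 → J
A(0): 3·0+3=3 → D
W(22): 3·22+3=69≡17 → R
A(0): 3·0+3=3 → D
A(0): 3·0+3=3 → D
T(19): 3·19+3=60≡8 → I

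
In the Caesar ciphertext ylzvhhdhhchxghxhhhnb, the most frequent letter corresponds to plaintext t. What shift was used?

The most frequent ciphertext letter is h (appears 9 times).
h is position 7; t is position 19.
Shift = -12≡14.

14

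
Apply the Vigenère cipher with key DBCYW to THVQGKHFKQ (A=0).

WIXOCNIHIM

Repeat the key across the message: DBCYWDBCYW
T(19)+D(3): 22 → W
H(7)+B(1): 8 → I
V(21)+C(2): 23 → X
Q(16)+Y(24): 40≡14 → O
G(6)+W(22): 28≡2 → C
K(10)+D(3): 13 → N
H(7)+B(1): 8 → I
F(5)+C(2): 7 → H
K(10)+Y(24): 34≡8 → I
Q(16)+W(22): 38≡12 → M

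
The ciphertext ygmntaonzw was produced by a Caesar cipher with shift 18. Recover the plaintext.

y(24): 24−18=6 → g
g(6): 6−18=-12≡14 → o
m(12): 12−18=-6≡20 → u
n(13): 13−18=-5≡21 → v
t(19): 19−18=1 → b
a(0): 0−18=-18≡8 → i
o(14): 14−18=-4≡22 → w
n(13): 13−18=-5≡21 → v
z(25): 25−18=7 → h
w(22): 22−18=4 → e

gouvbiwvhe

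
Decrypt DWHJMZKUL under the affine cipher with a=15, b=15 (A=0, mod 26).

The inverse of 15 mod 26 is 7, since 15·7=105≡1. Apply D(y)=7·(y−15) mod 26:
D(3): 7·(3−15)=-84≡20 → U
W(22): 7·(22−15)=49≡23 → X
H(7): 7·(7−15)=-56≡22 → W
J(9): 7·(9−15)=-42≡10 → K
M(12): 7·(12−15)=-21≡5 → F
Z(25): 7·(25−15)=70≡18 → S
K(10): 7·(10−15)=-35≡17 → R
U(20): 7·(20−15)=35≡9 → J
L(11): 7·(11−15)=-28≡24 → Y

UXWKFSRJY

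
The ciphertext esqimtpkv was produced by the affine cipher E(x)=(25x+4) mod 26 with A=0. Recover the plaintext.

amowslpuj

The inverse of 25 mod 26 is 25, since 25·25=625≡1. Apply D(y)=25·(y−4) mod 26:
e(4): 25·(4−4)=0 → a
s(18): 25·(18−4)=350≡12 → m
q(16): 25·(16−4)=300≡14 → o
i(8): 25·(8−4)=100≡22 → w
m(12): 25·(12−4)=200≡18 → s
t(19): 25·(19−4)=375≡11 → l
p(15): 25·(15−4)=275≡15 → p
k(10): 25·(10−4)=150≡20 → u
v(21): 25·(21−4)=425≡9 → j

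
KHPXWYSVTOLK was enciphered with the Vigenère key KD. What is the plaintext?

Repeat the key across the ciphertext: KDKDKDKDKDKD
K(10)−K(10): 0 → A
H(7)−D(3): 4 → E
P(15)−K(10): 5 → F
X(23)−D(3): 20 → U
W(22)−K(10): 12 → M
Y(24)−D(3): 21 → V
S(18)−K(10): 8 → I
V(21)−D(3): 18 → S
T(19)−K(10): 9 → J
O(14)−D(3): 11 → L
L(11)−K(10): 1 → B
K(10)−D(3): 7 → H

AEFUMVISJLBH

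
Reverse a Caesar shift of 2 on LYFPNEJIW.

JWDNLCHGU

L(11): 11−2=9 → J
Y(24): 24−2=22 → W
F(5): 5−2=3 → D
P(15): 15−2=13 → N
N(13): 13−2=11 → L
E(4): 4−2=2 → C
J(9): 9−2=7 → H
I(8): 8−2=6 → G
W(22): 22−2=20 → U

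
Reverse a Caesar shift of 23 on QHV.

Q(16): 16−23=-7≡19 → T
H(7): 7−23=-16≡10 → K
V(21): 21−23=-2≡24 → Y

TKY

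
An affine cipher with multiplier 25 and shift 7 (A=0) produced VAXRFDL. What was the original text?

MHKQCEW

The inverse of 25 mod 26 is 25, since 25·25=625≡1. Apply D(y)=25·(y−7) mod 26:
V(21): 25·(21−7)=350≡12 → M
A(0): 25·(0−7)=-175≡7 → H
X(23): 25·(23−7)=400≡10 → K
R(17): 25·(17−7)=250≡16 → Q
F(5): 25·(5−7)=-50≡2 → C
D(3): 25·(3−7)=-100≡4 → E
L(11): 25·(11−7)=100≡22 → W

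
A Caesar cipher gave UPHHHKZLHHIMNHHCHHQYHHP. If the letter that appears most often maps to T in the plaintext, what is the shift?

14

The most frequent ciphertext letter is H (appears 11 times).
H is position 7; T is position 19.
Shift = -12≡14.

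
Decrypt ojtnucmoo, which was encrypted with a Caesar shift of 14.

o(14): 14−14=0 → a
j(9): 9−14=-5≡21 → v
t(19): 19−14=5 → f
n(13): 13−14=-1≡25 → z
u(20): 20−14=6 → g
c(2): 2−14=-12≡14 → o
m(12): 12−14=-2≡24 → y
o(14): 14−14=0 → a
o(14): 14−14=0 → a

avfzgoyaa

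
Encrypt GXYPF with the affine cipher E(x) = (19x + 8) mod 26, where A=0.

G(6): 19·6+8=122≡18 → S
X(23): 19·23+8=445≡3 → D
Y(24): 19·24+8=464≡22 → W
P(15): 19·15+8=293≡7 → H
F(5): 19·5+8=103≡25 → Z

SDWHZ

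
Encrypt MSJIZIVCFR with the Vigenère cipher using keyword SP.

EHBXRXNRXG

Repeat the key across the message: SPSPSPSPSP
M(12)+S(18): 30≡4 → E
S(18)+P(15): 33≡7 → H
J(9)+S(18): 27≡1 → B
I(8)+P(15): 23 → X
Z(25)+S(18): 43≡17 → R
I(8)+P(15): 23 → X
V(21)+S(18): 39≡13 → N
C(2)+P(15): 17 → R
F(5)+S(18): 23 → X
R(17)+P(15): 32≡6 → G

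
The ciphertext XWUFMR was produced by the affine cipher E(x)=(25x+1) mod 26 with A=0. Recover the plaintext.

The inverse of 25 mod 26 is 25, since 25·25=625≡1. Apply D(y)=25·(y−1) mod 26:
X(23): 25·(23−1)=550≡4 → E
W(22): 25·(22−1)=525≡5 → F
U(20): 25·(20−1)=475≡7 → H
F(5): 25·(5−1)=100≡22 → W
M(12): 25·(12−1)=275≡15 → P
R(17): 25·(17−1)=400≡10 → K

EFHWPK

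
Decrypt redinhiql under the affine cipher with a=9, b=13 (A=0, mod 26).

The inverse of 9 mod 26 is 3, since 9·3=27≡1. Apply D(y)=3·(y−13) mod 26:
r(17): 3·(17−13)=12 → m
e(4): 3·(4−13)=-27≡25 → z
d(3): 3·(3−13)=-30≡22 → w
i(8): 3·(8−13)=-15≡11 → l
n(13): 3·(13−13)=0 → a
h(7): 3·(7−13)=-18≡8 → i
i(8): 3·(8−13)=-15≡11 → l
q(16): 3·(16−13)=9 → j
l(11): 3·(11−13)=-6≡20 → u

mzwlailju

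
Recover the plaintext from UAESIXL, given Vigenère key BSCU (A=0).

TICYHFJ

Repeat the key across the ciphertext: BSCUBSC
U(20)−B(1): 19 → T
A(0)−S(18): -18≡8 → I
E(4)−C(2): 2 → C
S(18)−U(20): -2≡24 → Y
I(8)−B(1): 7 → H
X(23)−S(18): 5 → F
L(11)−C(2): 9 → J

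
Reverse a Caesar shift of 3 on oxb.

luy

o(14): 14−3=11 → l
x(23): 23−3=20 → u
b(1): 1−3=-2≡24 → y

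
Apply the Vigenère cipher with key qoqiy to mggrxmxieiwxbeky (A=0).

Repeat the key across the message: qoqiyqoqiyqoqiyq
m(12)+q(16): 28≡2 → c
g(6)+o(14): 20 → u
g(6)+q(16): 22 → w
r(17)+i(8): 25 → z
x(23)+y(24): 47≡21 → v
m(12)+q(16): 28≡2 → c
x(23)+o(14): 37≡11 → l
i(8)+q(16): 24 → y
e(4)+i(8): 12 → m
i(8)+y(24): 32≡6 → g
w(22)+q(16): 38≡12 → m
x(23)+o(14): 37≡11 → l
b(1)+q(16): 17 → r
e(4)+i(8): 12 → m
k(10)+y(24): 34≡8 → i
y(24)+q(16): 40≡14 → o

cuwzvclymgmlrmio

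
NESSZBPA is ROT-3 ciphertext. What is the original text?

N(13): 13−3=10 → K
E(4): 4−3=1 → B
S(18): 18−3=15 → P
S(18): 18−3=15 → P
Z(25): 25−3=22 → W
B(1): 1−3=-2≡24 → Y
P(15): 15−3=12 → M
A(0): 0−3=-3≡23 → X

KBPPWYMX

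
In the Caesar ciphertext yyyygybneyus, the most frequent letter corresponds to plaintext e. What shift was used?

20

The most frequent ciphertext letter is y (appears 6 times).
y is position 24; e is position 4.
Shift = 20.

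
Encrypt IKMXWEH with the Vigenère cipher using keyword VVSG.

Repeat the key across the message: VVSGVVS
I(8)+V(21): 29≡3 → D
K(10)+V(21): 31≡5 → F
M(12)+S(18): 30≡4 → E
X(23)+G(6): 29≡3 → D
W(22)+V(21): 43≡17 → R
E(4)+V(21): 25 → Z
H(7)+S(18): 25 → Z

DFEDRZZ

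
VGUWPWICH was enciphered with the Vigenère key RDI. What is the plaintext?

Repeat the key across the ciphertext: RDIRDIRDI
V(21)−R(17): 4 → E
G(6)−D(3): 3 → D
U(20)−I(8): 12 → M
W(22)−R(17): 5 → F
P(15)−D(3): 12 → M
W(22)−I(8): 14 → O
I(8)−R(17): -9≡17 → R
C(2)−D(3): -1≡25 → Z
H(7)−I(8): -1≡25 → Z

EDMFMORZZ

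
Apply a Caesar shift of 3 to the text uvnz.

xyqc

u(20): 20+3=23 → x
v(21): 21+3=24 → y
n(13): 13+3=16 → q
z(25): 25+3=28≡2 → c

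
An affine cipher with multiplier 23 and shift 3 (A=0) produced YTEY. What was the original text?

TMRT

The inverse of 23 mod 26 is 17, since 23·17=391≡1. Apply D(y)=17·(y−3) mod 26:
Y(24): 17·(24−3)=357≡19 → T
T(19): 17·(19−3)=272≡12 → M
E(4): 17·(4−3)=17 → R
Y(24): 17·(24−3)=357≡19 → T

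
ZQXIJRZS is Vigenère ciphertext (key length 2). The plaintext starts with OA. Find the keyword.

LQ

Subtract each crib letter from the matching ciphertext letter (mod 26):
Z(25)−O(14)=11 → L
Q(16)−A(0)=16 → Q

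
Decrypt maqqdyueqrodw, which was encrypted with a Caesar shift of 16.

wkaanieoabyng

m(12): 12−16=-4≡22 → w
a(0): 0−16=-16≡10 → k
q(16): 16−16=0 → a
q(16): 16−16=0 → a
d(3): 3−16=-13≡13 → n
y(24): 24−16=8 → i
u(20): 20−16=4 → e
e(4): 4−16=-12≡14 → o
q(16): 16−16=0 → a
r(17): 17−16=1 → b
o(14): 14−16=-2≡24 → y
d(3): 3−16=-13≡13 → n
w(22): 22−16=6 → g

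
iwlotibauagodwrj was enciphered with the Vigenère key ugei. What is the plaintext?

oqhgzcxsaucgjqnb

Repeat the key across the ciphertext: ugeiugeiugeiugei
i(8)−u(20): -12≡14 → o
w(22)−g(6): 16 → q
l(11)−e(4): 7 → h
o(14)−i(8): 6 → g
t(19)−u(20): -1≡25 → z
i(8)−g(6): 2 → c
b(1)−e(4): -3≡23 → x
a(0)−i(8): -8≡18 → s
u(20)−u(20): 0 → a
a(0)−g(6): -6≡20 → u
g(6)−e(4): 2 → c
o(14)−i(8): 6 → g
d(3)−u(20): -17≡9 → j
w(22)−g(6): 16 → q
r(17)−e(4): 13 → n
j(9)−i(8): 1 → b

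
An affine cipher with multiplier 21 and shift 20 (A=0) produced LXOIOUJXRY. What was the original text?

The inverse of 21 mod 26 is 5, since 21·5=105≡1. Apply D(y)=5·(y−20) mod 26:
L(11): 5·(11−20)=-45≡7 → H
X(23): 5·(23−20)=15 → P
O(14): 5·(14−20)=-30≡22 → W
I(8): 5·(8−20)=-60≡18 → S
O(14): 5·(14−20)=-30≡22 → W
U(20): 5·(20−20)=0 → A
J(9): 5·(9−20)=-55≡23 → X
X(23): 5·(23−20)=15 → P
R(17): 5·(17−20)=-15≡11 → L
Y(24): 5·(24−20)=20 → U

HPWSWAXPLU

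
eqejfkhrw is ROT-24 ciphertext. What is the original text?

gsglhmjty

e(4): 4−24=-20≡6 → g
q(16): 16−24=-8≡18 → s
e(4): 4−24=-20≡6 → g
j(9): 9−24=-15≡11 → l
f(5): 5−24=-19≡7 → h
k(10): 10−24=-14≡12 → m
h(7): 7−24=-17≡9 → j
r(17): 17−24=-7≡19 → t
w(22): 22−24=-2≡24 → y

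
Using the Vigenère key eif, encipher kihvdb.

oqmzlg

Repeat the key across the message: eifeif
k(10)+e(4): 14 → o
i(8)+i(8): 16 → q
h(7)+f(5): 12 → m
v(21)+e(4): 25 → z
d(3)+i(8): 11 → l
b(1)+f(5): 6 → g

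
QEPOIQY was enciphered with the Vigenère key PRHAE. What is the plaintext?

Repeat the key across the ciphertext: PRHAEPR
Q(16)−P(15): 1 → B
E(4)−R(17): -13≡13 → N
P(15)−H(7): 8 → I
O(14)−A(0): 14 → O
I(8)−E(4): 4 → E
Q(16)−P(15): 1 → B
Y(24)−R(17): 7 → H

BNIOEBH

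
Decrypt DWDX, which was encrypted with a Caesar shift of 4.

D(3): 3−4=-1≡25 → Z
W(22): 22−4=18 → S
D(3): 3−4=-1≡25 → Z
X(23): 23−4=19 → T

ZSZT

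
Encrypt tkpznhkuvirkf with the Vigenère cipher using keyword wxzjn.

Repeat the key across the message: wxzjnwxzjnwxz
t(19)+w(22): 41≡15 → p
k(10)+x(23): 33≡7 → h
p(15)+z(25): 40≡14 → o
z(25)+j(9): 34≡8 → i
n(13)+n(13): 26≡0 → a
h(7)+w(22): 29≡3 → d
k(10)+x(23): 33≡7 → h
u(20)+z(25): 45≡19 → t
v(21)+j(9): 30≡4 → e
i(8)+n(13): 21 → v
r(17)+w(22): 39≡13 → n
k(10)+x(23): 33≡7 → h
f(5)+z(25): 30≡4 → e

phoiadhtevnhe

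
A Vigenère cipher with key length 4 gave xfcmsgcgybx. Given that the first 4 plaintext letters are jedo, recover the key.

obzy

Subtract each crib letter from the matching ciphertext letter (mod 26):
x(23)−j(9)=14 → o
f(5)−e(4)=1 → b
c(2)−d(3)=-1≡25 → z
m(12)−o(14)=-2≡24 → y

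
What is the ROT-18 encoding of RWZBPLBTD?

JORTHDTLV

R(17): 17+18=35≡9 → J
W(22): 22+18=40≡14 → O
Z(25): 25+18=43≡17 → R
B(1): 1+18=19 → T
P(15): 15+18=33≡7 → H
L(11): 11+18=29≡3 → D
B(1): 1+18=19 → T
T(19): 19+18=37≡11 → L
D(3): 3+18=21 → V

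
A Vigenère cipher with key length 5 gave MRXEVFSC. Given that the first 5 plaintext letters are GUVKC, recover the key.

GXCUT

Subtract each crib letter from the matching ciphertext letter (mod 26):
M(12)−G(6)=6 → G
R(17)−U(20)=-3≡23 → X
X(23)−V(21)=2 → C
E(4)−K(10)=-6≡20 → U
V(21)−C(2)=19 → T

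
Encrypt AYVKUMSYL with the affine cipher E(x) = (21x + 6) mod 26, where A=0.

A(0): 21·0+6=6 → G
Y(24): 21·24+6=510≡16 → Q
V(21): 21·21+6=447≡5 → F
K(10): 21·10+6=216≡8 → I
U(20): 21·20+6=426≡10 → K
M(12): 21·12+6=258≡24 → Y
S(18): 21·18+6=384≡20 → U
Y(24): 21·24+6=510≡16 → Q
L(11): 21·11+6=237≡3 → D

GQFIKYUQD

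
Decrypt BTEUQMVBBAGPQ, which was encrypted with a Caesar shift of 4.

XPAQMIRXXWCLM

B(1): 1−4=-3≡23 → X
T(19): 19−4=15 → P
E(4): 4−4=0 → A
U(20): 20−4=16 → Q
Q(16): 16−4=12 → M
M(12): 12−4=8 → I
V(21): 21−4=17 → R
B(1): 1−4=-3≡23 → X
B(1): 1−4=-3≡23 → X
A(0): 0−4=-4≡22 → W
G(6): 6−4=2 → C
P(15): 15−4=11 → L
Q(16): 16−4=12 → M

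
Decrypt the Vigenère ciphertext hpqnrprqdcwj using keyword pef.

sllynkcmynse

Repeat the key across the ciphertext: pefpefpefpef
h(7)−p(15): -8≡18 → s
p(15)−e(4): 11 → l
q(16)−f(5): 11 → l
n(13)−p(15): -2≡24 → y
r(17)−e(4): 13 → n
p(15)−f(5): 10 → k
r(17)−p(15): 2 → c
q(16)−e(4): 12 → m
d(3)−f(5): -2≡24 → y
c(2)−p(15): -13≡13 → n
w(22)−e(4): 18 → s
j(9)−f(5): 4 → e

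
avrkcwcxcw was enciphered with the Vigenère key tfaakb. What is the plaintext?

hqrksvjscw

Repeat the key across the ciphertext: tfaakbtfaa
a(0)−t(19): -19≡7 → h
v(21)−f(5): 16 → q
r(17)−a(0): 17 → r
k(10)−a(0): 10 → k
c(2)−k(10): -8≡18 → s
w(22)−b(1): 21 → v
c(2)−t(19): -17≡9 → j
x(23)−f(5): 18 → s
c(2)−a(0): 2 → c
w(22)−a(0): 22 → w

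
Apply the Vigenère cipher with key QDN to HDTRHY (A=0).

XGGHKL

Repeat the key across the message: QDNQDN
H(7)+Q(16): 23 → X
D(3)+D(3): 6 → G
T(19)+N(13): 32≡6 → G
R(17)+Q(16): 33≡7 → H
H(7)+D(3): 10 → K
Y(24)+N(13): 37≡11 → L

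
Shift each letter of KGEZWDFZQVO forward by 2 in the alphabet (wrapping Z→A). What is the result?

MIGBYFHBSXQ

K(10): 10+2=12 → M
G(6): 6+2=8 → I
E(4): 4+2=6 → G
Z(25): 25+2=27≡1 → B
W(22): 22+2=24 → Y
D(3): 3+2=5 → F
F(5): 5+2=7 → H
Z(25): 25+2=27≡1 → B
Q(16): 16+2=18 → S
V(21): 21+2=23 → X
O(14): 14+2=16 → Q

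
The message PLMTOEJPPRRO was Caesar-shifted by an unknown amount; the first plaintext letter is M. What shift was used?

3

From the crib: P(15)−M(12)=3, so the shift is 3.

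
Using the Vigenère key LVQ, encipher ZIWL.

KDMW

Repeat the key across the message: LVQL
Z(25)+L(11): 36≡10 → K
I(8)+V(21): 29≡3 → D
W(22)+Q(16): 38≡12 → M
L(11)+L(11): 22 → W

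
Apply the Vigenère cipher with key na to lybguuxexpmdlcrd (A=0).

yyoghukekpzdyced

Repeat the key across the message: nananananananana
l(11)+n(13): 24 → y
y(24)+a(0): 24 → y
b(1)+n(13): 14 → o
g(6)+a(0): 6 → g
u(20)+n(13): 33≡7 → h
u(20)+a(0): 20 → u
x(23)+n(13): 36≡10 → k
e(4)+a(0): 4 → e
x(23)+n(13): 36≡10 → k
p(15)+a(0): 15 → p
m(12)+n(13): 25 → z
d(3)+a(0): 3 → d
l(11)+n(13): 24 → y
c(2)+a(0): 2 → c
r(17)+n(13): 30≡4 → e
d(3)+a(0): 3 → d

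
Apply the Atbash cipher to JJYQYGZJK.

J(9) → Q(16)
J(9) → Q(16)
Y(24) → B(1)
Q(16) → J(9)
Y(24) → B(1)
G(6) → T(19)
Z(25) → A(0)
J(9) → Q(16)
K(10) → P(15)

QQBJBTAQP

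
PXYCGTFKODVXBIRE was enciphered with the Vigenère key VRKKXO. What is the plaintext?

UGOSJFKTETYJGRHU

Repeat the key across the ciphertext: VRKKXOVRKKXOVRKK
P(15)−V(21): -6≡20 → U
X(23)−R(17): 6 → G
Y(24)−K(10): 14 → O
C(2)−K(10): -8≡18 → S
G(6)−X(23): -17≡9 → J
T(19)−O(14): 5 → F
F(5)−V(21): -16≡10 → K
K(10)−R(17): -7≡19 → T
O(14)−K(10): 4 → E
D(3)−K(10): -7≡19 → T
V(21)−X(23): -2≡24 → Y
X(23)−O(14): 9 → J
B(1)−V(21): -20≡6 → G
I(8)−R(17): -9≡17 → R
R(17)−K(10): 7 → H
E(4)−K(10): -6≡20 → U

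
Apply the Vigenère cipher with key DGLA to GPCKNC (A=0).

JVNKQI

Repeat the key across the message: DGLADG
G(6)+D(3): 9 → J
P(15)+G(6): 21 → V
C(2)+L(11): 13 → N
K(10)+A(0): 10 → K
N(13)+D(3): 16 → Q
C(2)+G(6): 8 → I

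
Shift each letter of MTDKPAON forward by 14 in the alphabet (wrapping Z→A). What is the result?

AHRYDOCB

M(12): 12+14=26≡0 → A
T(19): 19+14=33≡7 → H
D(3): 3+14=17 → R
K(10): 10+14=24 → Y
P(15): 15+14=29≡3 → D
A(0): 0+14=14 → O
O(14): 14+14=28≡2 → C
N(13): 13+14=27≡1 → B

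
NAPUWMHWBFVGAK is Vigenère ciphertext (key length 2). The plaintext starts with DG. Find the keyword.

KU

Subtract each crib letter from the matching ciphertext letter (mod 26):
N(13)−D(3)=10 → K
A(0)−G(6)=-6≡20 → U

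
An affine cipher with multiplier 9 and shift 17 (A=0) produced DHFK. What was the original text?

The inverse of 9 mod 26 is 3, since 9·3=27≡1. Apply D(y)=3·(y−17) mod 26:
D(3): 3·(3−17)=-42≡10 → K
H(7): 3·(7−17)=-30≡22 → W
F(5): 3·(5−17)=-36≡16 → Q
K(10): 3·(10−17)=-21≡5 → F

KWQF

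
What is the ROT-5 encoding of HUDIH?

H(7): 7+5=12 → M
U(20): 20+5=25 → Z
D(3): 3+5=8 → I
I(8): 8+5=13 → N
H(7): 7+5=12 → M

MZINM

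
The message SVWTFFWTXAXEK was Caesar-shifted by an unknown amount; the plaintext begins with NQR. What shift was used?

From the crib: S(18)−N(13)=5, so the shift is 5.

5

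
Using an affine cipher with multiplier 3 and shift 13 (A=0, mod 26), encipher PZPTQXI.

P(15): 3·15+13=58≡6 → G
Z(25): 3·25+13=88≡10 → K
P(15): 3·15+13=58≡6 → G
T(19): 3·19+13=70≡18 → S
Q(16): 3·16+13=61≡9 → J
X(23): 3·23+13=82≡4 → E
I(8): 3·8+13=37≡11 → L

GKGSJEL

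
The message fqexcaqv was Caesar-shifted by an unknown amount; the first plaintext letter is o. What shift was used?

From the crib: f(5)−o(14)=-9≡17, so the shift is 17.

17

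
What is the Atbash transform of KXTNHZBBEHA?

K(10) → P(15)
X(23) → C(2)
T(19) → G(6)
N(13) → M(12)
H(7) → S(18)
Z(25) → A(0)
B(1) → Y(24)
B(1) → Y(24)
E(4) → V(21)
H(7) → S(18)
A(0) → Z(25)

PCGMSAYYVSZ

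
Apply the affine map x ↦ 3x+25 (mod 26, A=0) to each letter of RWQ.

R(17): 3·17+25=76≡24 → Y
W(22): 3·22+25=91≡13 → N
Q(16): 3·16+25=73≡21 → V

YNV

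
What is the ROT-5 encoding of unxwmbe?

zscbrgj

u(20): 20+5=25 → z
n(13): 13+5=18 → s
x(23): 23+5=28≡2 → c
w(22): 22+5=27≡1 → b
m(12): 12+5=17 → r
b(1): 1+5=6 → g
e(4): 4+5=9 → j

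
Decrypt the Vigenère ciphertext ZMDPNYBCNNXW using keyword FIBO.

Repeat the key across the ciphertext: FIBOFIBOFIBO
Z(25)−F(5): 20 → U
M(12)−I(8): 4 → E
D(3)−B(1): 2 → C
P(15)−O(14): 1 → B
N(13)−F(5): 8 → I
Y(24)−I(8): 16 → Q
B(1)−B(1): 0 → A
C(2)−O(14): -12≡14 → O
N(13)−F(5): 8 → I
N(13)−I(8): 5 → F
X(23)−B(1): 22 → W
W(22)−O(14): 8 → I

UECBIQAOIFWI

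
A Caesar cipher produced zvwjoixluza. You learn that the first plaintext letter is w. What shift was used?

From the crib: z(25)−w(22)=3, so the shift is 3.

3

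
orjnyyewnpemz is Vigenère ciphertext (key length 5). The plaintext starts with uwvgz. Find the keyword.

Subtract each crib letter from the matching ciphertext letter (mod 26):
o(14)−u(20)=-6≡20 → u
r(17)−w(22)=-5≡21 → v
j(9)−v(21)=-12≡14 → o
n(13)−g(6)=7 → h
y(24)−z(25)=-1≡25 → z

uvohz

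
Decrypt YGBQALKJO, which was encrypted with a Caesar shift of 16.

Y(24): 24−16=8 → I
G(6): 6−16=-10≡16 → Q
B(1): 1−16=-15≡11 → L
Q(16): 16−16=0 → A
A(0): 0−16=-16≡10 → K
L(11): 11−16=-5≡21 → V
K(10): 10−16=-6≡20 → U
J(9): 9−16=-7≡19 → T
O(14): 14−16=-2≡24 → Y

IQLAKVUTY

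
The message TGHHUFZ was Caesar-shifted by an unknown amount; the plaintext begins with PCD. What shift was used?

4

From the crib: T(19)−P(15)=4, so the shift is 4.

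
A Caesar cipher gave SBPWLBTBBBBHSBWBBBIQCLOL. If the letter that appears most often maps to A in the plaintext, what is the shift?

1

The most frequent ciphertext letter is B (appears 10 times).
B is position 1; A is position 0.
Shift = 1.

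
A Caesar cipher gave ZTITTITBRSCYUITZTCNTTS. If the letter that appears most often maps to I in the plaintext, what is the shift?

The most frequent ciphertext letter is T (appears 8 times).
T is position 19; I is position 8.
Shift = 11.

11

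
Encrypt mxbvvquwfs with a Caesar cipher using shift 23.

m(12): 12+23=35≡9 → j
x(23): 23+23=46≡20 → u
b(1): 1+23=24 → y
v(21): 21+23=44≡18 → s
v(21): 21+23=44≡18 → s
q(16): 16+23=39≡13 → n
u(20): 20+23=43≡17 → r
w(22): 22+23=45≡19 → t
f(5): 5+23=28≡2 → c
s(18): 18+23=41≡15 → p

juyssnrtcp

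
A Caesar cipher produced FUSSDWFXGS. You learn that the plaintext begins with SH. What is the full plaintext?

SHFFQJSKTF

From the crib: F(5)−S(18)=-13≡13, so the shift is 13.
Subtract 13 from each ciphertext letter:
F(5): 5−13=-8≡18 → S
U(20): 20−13=7 → H
S(18): 18−13=5 → F
S(18): 18−13=5 → F
D(3): 3−13=-10≡16 → Q
W(22): 22−13=9 → J
F(5): 5−13=-8≡18 → S
X(23): 23−13=10 → K
G(6): 6−13=-7≡19 → T
S(18): 18−13=5 → F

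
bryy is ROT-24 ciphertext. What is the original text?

dtaa

b(1): 1−24=-23≡3 → d
r(17): 17−24=-7≡19 → t
y(24): 24−24=0 → a
y(24): 24−24=0 → a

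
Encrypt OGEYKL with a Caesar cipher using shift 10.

O(14): 14+10=24 → Y
G(6): 6+10=16 → Q
E(4): 4+10=14 → O
Y(24): 24+10=34≡8 → I
K(10): 10+10=20 → U
L(11): 11+10=21 → V

YQOIUV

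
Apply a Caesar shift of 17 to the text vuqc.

v(21): 21+17=38≡12 → m
u(20): 20+17=37≡11 → l
q(16): 16+17=33≡7 → h
c(2): 2+17=19 → t

mlht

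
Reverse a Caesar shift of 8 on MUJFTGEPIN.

EMBXLYWHAF

M(12): 12−8=4 → E
U(20): 20−8=12 → M
J(9): 9−8=1 → B
F(5): 5−8=-3≡23 → X
T(19): 19−8=11 → L
G(6): 6−8=-2≡24 → Y
E(4): 4−8=-4≡22 → W
P(15): 15−8=7 → H
I(8): 8−8=0 → A
N(13): 13−8=5 → F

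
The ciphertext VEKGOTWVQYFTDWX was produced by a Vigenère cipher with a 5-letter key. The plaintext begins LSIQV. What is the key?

KMCQT

Subtract each crib letter from the matching ciphertext letter (mod 26):
V(21)−L(11)=10 → K
E(4)−S(18)=-14≡12 → M
K(10)−I(8)=2 → C
G(6)−Q(16)=-10≡16 → Q
O(14)−V(21)=-7≡19 → T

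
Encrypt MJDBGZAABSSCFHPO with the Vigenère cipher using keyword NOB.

Repeat the key across the message: NOBNOBNOBNOBNOBN
M(12)+N(13): 25 → Z
J(9)+O(14): 23 → X
D(3)+B(1): 4 → E
B(1)+N(13): 14 → O
G(6)+O(14): 20 → U
Z(25)+B(1): 26≡0 → A
A(0)+N(13): 13 → N
A(0)+O(14): 14 → O
B(1)+B(1): 2 → C
S(18)+N(13): 31≡5 → F
S(18)+O(14): 32≡6 → G
C(2)+B(1): 3 → D
F(5)+N(13): 18 → S
H(7)+O(14): 21 → V
P(15)+B(1): 16 → Q
O(14)+N(13): 27≡1 → B

ZXEOUANOCFGDSVQB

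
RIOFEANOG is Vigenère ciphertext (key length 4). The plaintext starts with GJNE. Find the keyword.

LZBB

Subtract each crib letter from the matching ciphertext letter (mod 26):
R(17)−G(6)=11 → L
I(8)−J(9)=-1≡25 → Z
O(14)−N(13)=1 → B
F(5)−E(4)=1 → B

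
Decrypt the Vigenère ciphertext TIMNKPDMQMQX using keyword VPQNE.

Repeat the key across the ciphertext: VPQNEVPQNEVP
T(19)−V(21): -2≡24 → Y
I(8)−P(15): -7≡19 → T
M(12)−Q(16): -4≡22 → W
N(13)−N(13): 0 → A
K(10)−E(4): 6 → G
P(15)−V(21): -6≡20 → U
D(3)−P(15): -12≡14 → O
M(12)−Q(16): -4≡22 → W
Q(16)−N(13): 3 → D
M(12)−E(4): 8 → I
Q(16)−V(21): -5≡21 → V
X(23)−P(15): 8 → I

YTWAGUOWDIVI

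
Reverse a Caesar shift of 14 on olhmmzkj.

o(14): 14−14=0 → a
l(11): 11−14=-3≡23 → x
h(7): 7−14=-7≡19 → t
m(12): 12−14=-2≡24 → y
m(12): 12−14=-2≡24 → y
z(25): 25−14=11 → l
k(10): 10−14=-4≡22 → w
j(9): 9−14=-5≡21 → v

axtyylwv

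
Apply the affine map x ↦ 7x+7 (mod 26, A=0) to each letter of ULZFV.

RGAQY

U(20): 7·20+7=147≡17 → R
L(11): 7·11+7=84≡6 → G
Z(25): 7·25+7=182≡0 → A
F(5): 7·5+7=42≡16 → Q
V(21): 7·21+7=154≡24 → Y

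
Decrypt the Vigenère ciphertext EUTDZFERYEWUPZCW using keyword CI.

Repeat the key across the ciphertext: CICICICICICICICI
E(4)−C(2): 2 → C
U(20)−I(8): 12 → M
T(19)−C(2): 17 → R
D(3)−I(8): -5≡21 → V
Z(25)−C(2): 23 → X
F(5)−I(8): -3≡23 → X
E(4)−C(2): 2 → C
R(17)−I(8): 9 → J
Y(24)−C(2): 22 → W
E(4)−I(8): -4≡22 → W
W(22)−C(2): 20 → U
U(20)−I(8): 12 → M
P(15)−C(2): 13 → N
Z(25)−I(8): 17 → R
C(2)−C(2): 0 → A
W(22)−I(8): 14 → O

CMRVXXCJWWUMNRAO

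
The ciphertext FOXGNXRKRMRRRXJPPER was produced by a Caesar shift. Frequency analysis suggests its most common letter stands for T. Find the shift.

The most frequent ciphertext letter is R (appears 6 times).
R is position 17; T is position 19.
Shift = -2≡24.

24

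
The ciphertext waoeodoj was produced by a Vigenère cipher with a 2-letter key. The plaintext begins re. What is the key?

fw

Subtract each crib letter from the matching ciphertext letter (mod 26):
w(22)−r(17)=5 → f
a(0)−e(4)=-4≡22 → w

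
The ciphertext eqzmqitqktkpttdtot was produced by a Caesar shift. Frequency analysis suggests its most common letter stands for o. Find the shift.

5

The most frequent ciphertext letter is t (appears 6 times).
t is position 19; o is position 14.
Shift = 5.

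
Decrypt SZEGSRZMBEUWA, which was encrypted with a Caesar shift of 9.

JQVXJIQDSVLNR

S(18): 18−9=9 → J
Z(25): 25−9=16 → Q
E(4): 4−9=-5≡21 → V
G(6): 6−9=-3≡23 → X
S(18): 18−9=9 → J
R(17): 17−9=8 → I
Z(25): 25−9=16 → Q
M(12): 12−9=3 → D
B(1): 1−9=-8≡18 → S
E(4): 4−9=-5≡21 → V
U(20): 20−9=11 → L
W(22): 22−9=13 → N
A(0): 0−9=-9≡17 → R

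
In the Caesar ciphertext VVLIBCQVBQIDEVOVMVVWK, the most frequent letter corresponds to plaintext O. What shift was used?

The most frequent ciphertext letter is V (appears 7 times).
V is position 21; O is position 14.
Shift = 7.

7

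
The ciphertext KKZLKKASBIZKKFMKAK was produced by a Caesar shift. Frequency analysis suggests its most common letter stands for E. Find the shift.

6

The most frequent ciphertext letter is K (appears 8 times).
K is position 10; E is position 4.
Shift = 6.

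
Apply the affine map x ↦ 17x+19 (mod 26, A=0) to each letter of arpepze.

a(0): 17·0+19=19 → t
r(17): 17·17+19=308≡22 → w
p(15): 17·15+19=274≡14 → o
e(4): 17·4+19=87≡9 → j
p(15): 17·15+19=274≡14 → o
z(25): 17·25+19=444≡2 → c
e(4): 17·4+19=87≡9 → j

twojocj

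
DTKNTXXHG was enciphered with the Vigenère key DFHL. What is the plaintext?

AODCQSQWD

Repeat the key across the ciphertext: DFHLDFHLD
D(3)−D(3): 0 → A
T(19)−F(5): 14 → O
K(10)−H(7): 3 → D
N(13)−L(11): 2 → C
T(19)−D(3): 16 → Q
X(23)−F(5): 18 → S
X(23)−H(7): 16 → Q
H(7)−L(11): -4≡22 → W
G(6)−D(3): 3 → D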